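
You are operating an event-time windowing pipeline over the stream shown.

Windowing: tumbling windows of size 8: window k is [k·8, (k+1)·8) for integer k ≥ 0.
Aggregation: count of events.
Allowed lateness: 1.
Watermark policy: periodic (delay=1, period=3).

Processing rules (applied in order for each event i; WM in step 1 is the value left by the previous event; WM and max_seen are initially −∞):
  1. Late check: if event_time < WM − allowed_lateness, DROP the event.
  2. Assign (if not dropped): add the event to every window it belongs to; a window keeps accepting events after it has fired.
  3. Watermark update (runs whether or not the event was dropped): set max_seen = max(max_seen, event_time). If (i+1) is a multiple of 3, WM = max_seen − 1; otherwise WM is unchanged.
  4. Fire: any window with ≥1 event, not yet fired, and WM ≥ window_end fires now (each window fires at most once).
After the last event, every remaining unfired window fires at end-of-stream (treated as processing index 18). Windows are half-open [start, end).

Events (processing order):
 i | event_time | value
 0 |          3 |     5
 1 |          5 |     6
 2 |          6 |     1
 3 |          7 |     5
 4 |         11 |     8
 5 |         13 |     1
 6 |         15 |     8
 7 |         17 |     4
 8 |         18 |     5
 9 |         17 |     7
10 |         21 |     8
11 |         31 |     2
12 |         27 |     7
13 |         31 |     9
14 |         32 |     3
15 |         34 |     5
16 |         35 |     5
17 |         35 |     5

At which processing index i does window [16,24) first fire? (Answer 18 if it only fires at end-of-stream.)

i=0 t=3 v=5: → [0,8); WM=−∞
i=1 t=5 v=6: → [0,8); WM=−∞
i=2 t=6 v=1: → [0,8); WM=5
i=3 t=7 v=5: → [0,8); WM=5
i=4 t=11 v=8: → [8,16); WM=5
i=5 t=13 v=1: → [8,16); WM=12; [0,8) fires=4
i=6 t=15 v=8: → [8,16); WM=12
i=7 t=17 v=4: → [16,24); WM=12
i=8 t=18 v=5: → [16,24); WM=17; [8,16) fires=3
i=9 t=17 v=7: → [16,24); WM=17
i=10 t=21 v=8: → [16,24); WM=17
i=11 t=31 v=2: → [24,32); WM=30; [16,24) fires=4
i=12 t=27 v=7: DROP (t<30-1); WM=30
i=13 t=31 v=9: → [24,32); WM=30
i=14 t=32 v=3: → [32,40); WM=31
i=15 t=34 v=5: → [32,40); WM=31
i=16 t=35 v=5: → [32,40); WM=31
i=17 t=35 v=5: → [32,40); WM=34; [24,32) fires=2

11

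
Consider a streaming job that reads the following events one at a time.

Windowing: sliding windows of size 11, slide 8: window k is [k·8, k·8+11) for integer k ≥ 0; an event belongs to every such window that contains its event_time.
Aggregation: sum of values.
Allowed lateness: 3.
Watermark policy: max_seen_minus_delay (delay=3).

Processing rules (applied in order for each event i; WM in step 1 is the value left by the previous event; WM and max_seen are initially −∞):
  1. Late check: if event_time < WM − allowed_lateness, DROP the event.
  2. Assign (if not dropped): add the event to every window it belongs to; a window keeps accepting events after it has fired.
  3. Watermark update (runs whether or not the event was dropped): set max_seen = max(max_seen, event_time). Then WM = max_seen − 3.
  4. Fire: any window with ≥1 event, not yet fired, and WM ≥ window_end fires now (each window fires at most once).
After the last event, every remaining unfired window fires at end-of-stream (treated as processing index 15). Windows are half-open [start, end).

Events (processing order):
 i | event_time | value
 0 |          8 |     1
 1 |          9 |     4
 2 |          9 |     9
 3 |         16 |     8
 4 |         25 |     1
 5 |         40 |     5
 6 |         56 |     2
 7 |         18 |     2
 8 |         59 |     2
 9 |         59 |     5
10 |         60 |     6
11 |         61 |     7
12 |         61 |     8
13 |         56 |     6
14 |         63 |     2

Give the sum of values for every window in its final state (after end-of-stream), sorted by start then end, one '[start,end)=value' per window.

i=0 t=8 v=1: → [8,19),[0,11); WM=5
i=1 t=9 v=4: → [8,19),[0,11); WM=6
i=2 t=9 v=9: → [8,19),[0,11); WM=6
i=3 t=16 v=8: → [16,27),[8,19); WM=13; [0,11) fires=14
i=4 t=25 v=1: → [24,35),[16,27); WM=22; [8,19) fires=22
i=5 t=40 v=5: → [40,51),[32,43); WM=37; [16,27) fires=9 [24,35) fires=1
i=6 t=56 v=2: → [56,67),[48,59); WM=53; [32,43) fires=5 [40,51) fires=5
i=7 t=18 v=2: DROP (t<53-3); WM=53
i=8 t=59 v=2: → [56,67); WM=56
i=9 t=59 v=5: → [56,67); WM=56
i=10 t=60 v=6: → [56,67); WM=57
i=11 t=61 v=7: → [56,67); WM=58
i=12 t=61 v=8: → [56,67); WM=58
i=13 t=56 v=6: → [56,67),[48,59); WM=58
i=14 t=63 v=2: → [56,67); WM=60; [48,59) fires=8

[0,11)=14 [8,19)=22 [16,27)=9 [24,35)=1 [32,43)=5 [40,51)=5 [48,59)=8 [56,67)=38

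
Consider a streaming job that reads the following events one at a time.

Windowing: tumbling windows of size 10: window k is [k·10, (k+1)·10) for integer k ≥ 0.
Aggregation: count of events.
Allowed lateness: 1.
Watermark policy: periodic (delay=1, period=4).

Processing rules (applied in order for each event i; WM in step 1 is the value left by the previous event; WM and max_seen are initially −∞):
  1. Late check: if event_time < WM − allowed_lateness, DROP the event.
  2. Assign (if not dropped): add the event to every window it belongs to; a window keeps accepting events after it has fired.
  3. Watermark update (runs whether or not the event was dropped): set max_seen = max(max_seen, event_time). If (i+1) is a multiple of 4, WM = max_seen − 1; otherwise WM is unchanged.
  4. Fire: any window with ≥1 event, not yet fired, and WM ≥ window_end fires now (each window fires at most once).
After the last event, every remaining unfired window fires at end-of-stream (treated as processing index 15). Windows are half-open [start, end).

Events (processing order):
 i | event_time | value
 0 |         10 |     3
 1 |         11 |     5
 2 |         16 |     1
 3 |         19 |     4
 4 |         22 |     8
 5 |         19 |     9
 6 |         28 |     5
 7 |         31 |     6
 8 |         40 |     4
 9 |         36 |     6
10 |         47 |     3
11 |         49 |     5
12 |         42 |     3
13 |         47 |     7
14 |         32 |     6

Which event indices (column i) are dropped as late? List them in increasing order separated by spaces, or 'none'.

i=0 t=10 v=3: → [10,20); WM=−∞
i=1 t=11 v=5: → [10,20); WM=−∞
i=2 t=16 v=1: → [10,20); WM=−∞
i=3 t=19 v=4: → [10,20); WM=18
i=4 t=22 v=8: → [20,30); WM=18
i=5 t=19 v=9: → [10,20); WM=18
i=6 t=28 v=5: → [20,30); WM=18
i=7 t=31 v=6: → [30,40); WM=30; [10,20) fires=5 [20,30) fires=2
i=8 t=40 v=4: → [40,50); WM=30
i=9 t=36 v=6: → [30,40); WM=30
i=10 t=47 v=3: → [40,50); WM=30
i=11 t=49 v=5: → [40,50); WM=48; [30,40) fires=2
i=12 t=42 v=3: DROP (t<48-1); WM=48
i=13 t=47 v=7: → [40,50); WM=48
i=14 t=32 v=6: DROP (t<48-1); WM=48

12 14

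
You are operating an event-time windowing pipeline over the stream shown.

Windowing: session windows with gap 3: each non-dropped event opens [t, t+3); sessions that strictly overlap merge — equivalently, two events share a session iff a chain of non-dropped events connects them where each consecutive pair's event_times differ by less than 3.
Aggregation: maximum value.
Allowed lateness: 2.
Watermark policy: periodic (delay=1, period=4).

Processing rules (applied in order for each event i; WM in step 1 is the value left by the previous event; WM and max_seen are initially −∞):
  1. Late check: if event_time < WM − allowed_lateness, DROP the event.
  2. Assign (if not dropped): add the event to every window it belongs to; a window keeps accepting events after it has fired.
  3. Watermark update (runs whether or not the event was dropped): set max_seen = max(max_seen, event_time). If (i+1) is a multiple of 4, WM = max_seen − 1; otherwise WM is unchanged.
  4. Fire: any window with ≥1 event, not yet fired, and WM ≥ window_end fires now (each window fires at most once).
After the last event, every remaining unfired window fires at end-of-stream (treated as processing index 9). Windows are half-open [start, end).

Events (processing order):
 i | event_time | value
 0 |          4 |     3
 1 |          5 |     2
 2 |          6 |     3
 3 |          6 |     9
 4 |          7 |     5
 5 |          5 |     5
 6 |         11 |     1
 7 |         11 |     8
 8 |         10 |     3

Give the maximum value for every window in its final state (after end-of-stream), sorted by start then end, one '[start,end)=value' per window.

[4,10)=9 [10,14)=8

i=0 t=4 v=3: → [4,7); WM=−∞
i=1 t=5 v=2: → [4,8); WM=−∞
i=2 t=6 v=3: → [4,9); WM=−∞
i=3 t=6 v=9: → [4,9); WM=5
i=4 t=7 v=5: → [4,10); WM=5
i=5 t=5 v=5: → [4,10); WM=5
i=6 t=11 v=1: → [11,14); WM=5
i=7 t=11 v=8: → [11,14); WM=10
i=8 t=10 v=3: → [10,14); WM=10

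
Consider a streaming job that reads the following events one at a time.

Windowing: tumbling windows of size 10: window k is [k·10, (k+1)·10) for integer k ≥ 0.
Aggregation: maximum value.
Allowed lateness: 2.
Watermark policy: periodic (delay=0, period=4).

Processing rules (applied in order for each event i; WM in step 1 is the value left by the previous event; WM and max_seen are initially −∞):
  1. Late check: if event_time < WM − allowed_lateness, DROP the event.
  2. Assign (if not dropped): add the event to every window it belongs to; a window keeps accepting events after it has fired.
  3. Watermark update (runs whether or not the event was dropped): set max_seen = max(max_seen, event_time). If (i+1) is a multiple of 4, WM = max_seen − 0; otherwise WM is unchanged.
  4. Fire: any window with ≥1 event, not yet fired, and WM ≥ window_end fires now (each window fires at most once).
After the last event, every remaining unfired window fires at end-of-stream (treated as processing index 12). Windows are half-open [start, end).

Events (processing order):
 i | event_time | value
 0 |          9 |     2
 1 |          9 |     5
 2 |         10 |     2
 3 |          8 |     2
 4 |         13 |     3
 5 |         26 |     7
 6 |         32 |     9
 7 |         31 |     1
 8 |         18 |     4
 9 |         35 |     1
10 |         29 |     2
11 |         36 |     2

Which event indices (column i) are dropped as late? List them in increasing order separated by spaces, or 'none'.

8 10

i=0 t=9 v=2: → [0,10); WM=−∞
i=1 t=9 v=5: → [0,10); WM=−∞
i=2 t=10 v=2: → [10,20); WM=−∞
i=3 t=8 v=2: → [0,10); WM=10; [0,10) fires=5
i=4 t=13 v=3: → [10,20); WM=10
i=5 t=26 v=7: → [20,30); WM=10
i=6 t=32 v=9: → [30,40); WM=10
i=7 t=31 v=1: → [30,40); WM=32; [10,20) fires=3 [20,30) fires=7
i=8 t=18 v=4: DROP (t<32-2); WM=32
i=9 t=35 v=1: → [30,40); WM=32
i=10 t=29 v=2: DROP (t<32-2); WM=32
i=11 t=36 v=2: → [30,40); WM=36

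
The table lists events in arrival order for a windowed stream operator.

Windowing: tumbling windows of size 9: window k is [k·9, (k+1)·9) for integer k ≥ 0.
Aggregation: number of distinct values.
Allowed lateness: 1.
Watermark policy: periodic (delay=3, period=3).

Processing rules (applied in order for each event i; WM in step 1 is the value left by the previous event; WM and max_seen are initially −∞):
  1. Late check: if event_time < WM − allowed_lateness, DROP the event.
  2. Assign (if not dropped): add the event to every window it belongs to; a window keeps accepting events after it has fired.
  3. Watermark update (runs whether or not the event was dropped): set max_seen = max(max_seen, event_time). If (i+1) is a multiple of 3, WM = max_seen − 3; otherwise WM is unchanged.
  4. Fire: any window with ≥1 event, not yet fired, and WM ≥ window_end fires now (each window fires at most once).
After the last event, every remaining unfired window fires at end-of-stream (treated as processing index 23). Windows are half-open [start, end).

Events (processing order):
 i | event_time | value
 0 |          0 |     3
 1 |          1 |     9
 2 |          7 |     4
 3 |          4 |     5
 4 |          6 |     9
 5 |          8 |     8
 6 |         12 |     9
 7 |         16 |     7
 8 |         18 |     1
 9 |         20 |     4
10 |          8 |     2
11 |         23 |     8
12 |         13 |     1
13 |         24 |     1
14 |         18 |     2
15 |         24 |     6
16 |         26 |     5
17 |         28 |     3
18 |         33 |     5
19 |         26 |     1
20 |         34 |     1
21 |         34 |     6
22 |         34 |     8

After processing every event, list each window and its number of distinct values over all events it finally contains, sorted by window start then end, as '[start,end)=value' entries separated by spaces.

[0,9)=5 [9,18)=2 [18,27)=5 [27,36)=5

i=0 t=0 v=3: → [0,9); WM=−∞
i=1 t=1 v=9: → [0,9); WM=−∞
i=2 t=7 v=4: → [0,9); WM=4
i=3 t=4 v=5: → [0,9); WM=4
i=4 t=6 v=9: → [0,9); WM=4
i=5 t=8 v=8: → [0,9); WM=5
i=6 t=12 v=9: → [9,18); WM=5
i=7 t=16 v=7: → [9,18); WM=5
i=8 t=18 v=1: → [18,27); WM=15; [0,9) fires=5
i=9 t=20 v=4: → [18,27); WM=15
i=10 t=8 v=2: DROP (t<15-1); WM=15
i=11 t=23 v=8: → [18,27); WM=20; [9,18) fires=2
i=12 t=13 v=1: DROP (t<20-1); WM=20
i=13 t=24 v=1: → [18,27); WM=20
i=14 t=18 v=2: DROP (t<20-1); WM=21
i=15 t=24 v=6: → [18,27); WM=21
i=16 t=26 v=5: → [18,27); WM=21
i=17 t=28 v=3: → [27,36); WM=25
i=18 t=33 v=5: → [27,36); WM=25
i=19 t=26 v=1: → [18,27); WM=25
i=20 t=34 v=1: → [27,36); WM=31; [18,27) fires=5
i=21 t=34 v=6: → [27,36); WM=31
i=22 t=34 v=8: → [27,36); WM=31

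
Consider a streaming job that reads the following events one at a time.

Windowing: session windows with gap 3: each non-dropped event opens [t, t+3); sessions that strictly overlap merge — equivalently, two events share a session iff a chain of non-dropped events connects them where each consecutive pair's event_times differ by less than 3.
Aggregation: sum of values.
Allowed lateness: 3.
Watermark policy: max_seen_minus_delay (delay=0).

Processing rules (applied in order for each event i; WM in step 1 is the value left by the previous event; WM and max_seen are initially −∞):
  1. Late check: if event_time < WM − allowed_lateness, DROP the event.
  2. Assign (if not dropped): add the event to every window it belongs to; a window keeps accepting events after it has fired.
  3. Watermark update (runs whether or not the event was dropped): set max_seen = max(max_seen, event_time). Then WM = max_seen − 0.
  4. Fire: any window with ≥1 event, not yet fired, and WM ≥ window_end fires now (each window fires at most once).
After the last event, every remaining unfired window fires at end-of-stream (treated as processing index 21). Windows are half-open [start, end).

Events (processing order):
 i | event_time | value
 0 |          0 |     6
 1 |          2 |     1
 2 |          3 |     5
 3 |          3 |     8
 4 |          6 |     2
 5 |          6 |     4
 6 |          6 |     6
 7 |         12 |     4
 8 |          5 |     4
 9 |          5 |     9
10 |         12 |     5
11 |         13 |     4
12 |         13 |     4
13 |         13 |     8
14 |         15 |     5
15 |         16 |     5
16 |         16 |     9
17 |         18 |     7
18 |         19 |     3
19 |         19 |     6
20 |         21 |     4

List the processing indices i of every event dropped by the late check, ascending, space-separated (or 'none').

8 9

i=0 t=0 v=6: → [0,3); WM=0
i=1 t=2 v=1: → [0,5); WM=2
i=2 t=3 v=5: → [0,6); WM=3
i=3 t=3 v=8: → [0,6); WM=3
i=4 t=6 v=2: → [6,9); WM=6
i=5 t=6 v=4: → [6,9); WM=6
i=6 t=6 v=6: → [6,9); WM=6
i=7 t=12 v=4: → [12,15); WM=12
i=8 t=5 v=4: DROP (t<12-3); WM=12
i=9 t=5 v=9: DROP (t<12-3); WM=12
i=10 t=12 v=5: → [12,15); WM=12
i=11 t=13 v=4: → [12,16); WM=13
i=12 t=13 v=4: → [12,16); WM=13
i=13 t=13 v=8: → [12,16); WM=13
i=14 t=15 v=5: → [12,18); WM=15
i=15 t=16 v=5: → [12,19); WM=16
i=16 t=16 v=9: → [12,19); WM=16
i=17 t=18 v=7: → [12,21); WM=18
i=18 t=19 v=3: → [12,22); WM=19
i=19 t=19 v=6: → [12,22); WM=19
i=20 t=21 v=4: → [12,24); WM=21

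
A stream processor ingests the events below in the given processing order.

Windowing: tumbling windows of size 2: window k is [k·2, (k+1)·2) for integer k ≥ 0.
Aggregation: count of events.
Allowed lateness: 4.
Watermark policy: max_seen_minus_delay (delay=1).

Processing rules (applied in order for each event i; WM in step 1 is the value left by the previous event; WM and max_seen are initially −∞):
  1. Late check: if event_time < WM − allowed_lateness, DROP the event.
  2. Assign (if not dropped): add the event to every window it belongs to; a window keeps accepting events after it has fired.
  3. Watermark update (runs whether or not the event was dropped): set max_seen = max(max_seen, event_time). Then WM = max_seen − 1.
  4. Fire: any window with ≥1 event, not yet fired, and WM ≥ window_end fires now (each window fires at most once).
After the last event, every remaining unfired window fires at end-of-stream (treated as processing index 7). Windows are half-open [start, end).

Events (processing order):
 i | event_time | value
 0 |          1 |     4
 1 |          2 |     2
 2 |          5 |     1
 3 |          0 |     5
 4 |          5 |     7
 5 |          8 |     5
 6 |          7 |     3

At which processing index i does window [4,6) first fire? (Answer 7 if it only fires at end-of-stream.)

5

i=0 t=1 v=4: → [0,2); WM=0
i=1 t=2 v=2: → [2,4); WM=1
i=2 t=5 v=1: → [4,6); WM=4; [0,2) fires=1 [2,4) fires=1
i=3 t=0 v=5: → [0,2); WM=4
i=4 t=5 v=7: → [4,6); WM=4
i=5 t=8 v=5: → [8,10); WM=7; [4,6) fires=2
i=6 t=7 v=3: → [6,8); WM=7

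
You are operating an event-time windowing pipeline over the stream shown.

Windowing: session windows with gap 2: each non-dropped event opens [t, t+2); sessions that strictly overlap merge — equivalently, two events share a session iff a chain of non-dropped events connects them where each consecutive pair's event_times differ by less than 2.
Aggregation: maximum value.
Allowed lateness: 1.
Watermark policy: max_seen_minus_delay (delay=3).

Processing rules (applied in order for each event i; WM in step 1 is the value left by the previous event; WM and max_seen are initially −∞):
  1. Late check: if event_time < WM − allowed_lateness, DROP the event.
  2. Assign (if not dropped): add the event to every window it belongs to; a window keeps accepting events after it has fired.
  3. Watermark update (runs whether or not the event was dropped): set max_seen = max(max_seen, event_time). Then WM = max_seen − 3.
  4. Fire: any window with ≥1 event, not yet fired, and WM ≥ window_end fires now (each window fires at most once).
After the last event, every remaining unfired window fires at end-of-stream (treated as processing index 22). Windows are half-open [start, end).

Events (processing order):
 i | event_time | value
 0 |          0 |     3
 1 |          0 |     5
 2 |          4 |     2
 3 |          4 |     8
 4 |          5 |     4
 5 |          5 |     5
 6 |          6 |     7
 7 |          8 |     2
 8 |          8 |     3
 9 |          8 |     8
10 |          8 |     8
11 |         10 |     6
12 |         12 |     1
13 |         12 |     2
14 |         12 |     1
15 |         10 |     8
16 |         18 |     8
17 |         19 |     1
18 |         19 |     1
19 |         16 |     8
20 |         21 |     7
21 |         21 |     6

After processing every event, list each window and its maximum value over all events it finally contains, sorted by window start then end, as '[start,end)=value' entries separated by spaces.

i=0 t=0 v=3: → [0,2); WM=-3
i=1 t=0 v=5: → [0,2); WM=-3
i=2 t=4 v=2: → [4,6); WM=1
i=3 t=4 v=8: → [4,6); WM=1
i=4 t=5 v=4: → [4,7); WM=2
i=5 t=5 v=5: → [4,7); WM=2
i=6 t=6 v=7: → [4,8); WM=3
i=7 t=8 v=2: → [8,10); WM=5
i=8 t=8 v=3: → [8,10); WM=5
i=9 t=8 v=8: → [8,10); WM=5
i=10 t=8 v=8: → [8,10); WM=5
i=11 t=10 v=6: → [10,12); WM=7
i=12 t=12 v=1: → [12,14); WM=9
i=13 t=12 v=2: → [12,14); WM=9
i=14 t=12 v=1: → [12,14); WM=9
i=15 t=10 v=8: → [10,12); WM=9
i=16 t=18 v=8: → [18,20); WM=15
i=17 t=19 v=1: → [18,21); WM=16
i=18 t=19 v=1: → [18,21); WM=16
i=19 t=16 v=8: → [16,18); WM=16
i=20 t=21 v=7: → [21,23); WM=18
i=21 t=21 v=6: → [21,23); WM=18

[0,2)=5 [4,8)=8 [8,10)=8 [10,12)=8 [12,14)=2 [16,18)=8 [18,21)=8 [21,23)=7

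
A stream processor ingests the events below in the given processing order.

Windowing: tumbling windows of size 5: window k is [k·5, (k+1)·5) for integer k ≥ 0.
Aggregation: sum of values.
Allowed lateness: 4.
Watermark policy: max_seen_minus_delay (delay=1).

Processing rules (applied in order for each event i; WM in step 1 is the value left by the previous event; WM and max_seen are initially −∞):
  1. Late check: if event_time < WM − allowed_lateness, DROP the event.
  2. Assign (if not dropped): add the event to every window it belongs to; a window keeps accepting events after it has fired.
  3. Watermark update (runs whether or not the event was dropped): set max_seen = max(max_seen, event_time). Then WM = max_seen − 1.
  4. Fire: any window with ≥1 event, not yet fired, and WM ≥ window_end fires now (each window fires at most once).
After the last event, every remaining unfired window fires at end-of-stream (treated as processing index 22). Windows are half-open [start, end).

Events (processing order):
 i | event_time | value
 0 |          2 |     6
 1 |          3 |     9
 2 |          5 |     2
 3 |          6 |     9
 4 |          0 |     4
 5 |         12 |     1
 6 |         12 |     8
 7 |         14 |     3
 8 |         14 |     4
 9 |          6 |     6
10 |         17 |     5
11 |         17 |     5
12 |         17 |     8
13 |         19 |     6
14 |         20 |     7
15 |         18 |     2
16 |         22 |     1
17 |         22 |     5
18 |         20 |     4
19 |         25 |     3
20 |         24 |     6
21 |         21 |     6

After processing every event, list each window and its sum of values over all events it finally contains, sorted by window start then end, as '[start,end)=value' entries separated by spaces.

[0,5)=15 [5,10)=11 [10,15)=16 [15,20)=26 [20,25)=29 [25,30)=3

i=0 t=2 v=6: → [0,5); WM=1
i=1 t=3 v=9: → [0,5); WM=2
i=2 t=5 v=2: → [5,10); WM=4
i=3 t=6 v=9: → [5,10); WM=5; [0,5) fires=15
i=4 t=0 v=4: DROP (t<5-4); WM=5
i=5 t=12 v=1: → [10,15); WM=11; [5,10) fires=11
i=6 t=12 v=8: → [10,15); WM=11
i=7 t=14 v=3: → [10,15); WM=13
i=8 t=14 v=4: → [10,15); WM=13
i=9 t=6 v=6: DROP (t<13-4); WM=13
i=10 t=17 v=5: → [15,20); WM=16; [10,15) fires=16
i=11 t=17 v=5: → [15,20); WM=16
i=12 t=17 v=8: → [15,20); WM=16
i=13 t=19 v=6: → [15,20); WM=18
i=14 t=20 v=7: → [20,25); WM=19
i=15 t=18 v=2: → [15,20); WM=19
i=16 t=22 v=1: → [20,25); WM=21; [15,20) fires=26
i=17 t=22 v=5: → [20,25); WM=21
i=18 t=20 v=4: → [20,25); WM=21
i=19 t=25 v=3: → [25,30); WM=24
i=20 t=24 v=6: → [20,25); WM=24
i=21 t=21 v=6: → [20,25); WM=24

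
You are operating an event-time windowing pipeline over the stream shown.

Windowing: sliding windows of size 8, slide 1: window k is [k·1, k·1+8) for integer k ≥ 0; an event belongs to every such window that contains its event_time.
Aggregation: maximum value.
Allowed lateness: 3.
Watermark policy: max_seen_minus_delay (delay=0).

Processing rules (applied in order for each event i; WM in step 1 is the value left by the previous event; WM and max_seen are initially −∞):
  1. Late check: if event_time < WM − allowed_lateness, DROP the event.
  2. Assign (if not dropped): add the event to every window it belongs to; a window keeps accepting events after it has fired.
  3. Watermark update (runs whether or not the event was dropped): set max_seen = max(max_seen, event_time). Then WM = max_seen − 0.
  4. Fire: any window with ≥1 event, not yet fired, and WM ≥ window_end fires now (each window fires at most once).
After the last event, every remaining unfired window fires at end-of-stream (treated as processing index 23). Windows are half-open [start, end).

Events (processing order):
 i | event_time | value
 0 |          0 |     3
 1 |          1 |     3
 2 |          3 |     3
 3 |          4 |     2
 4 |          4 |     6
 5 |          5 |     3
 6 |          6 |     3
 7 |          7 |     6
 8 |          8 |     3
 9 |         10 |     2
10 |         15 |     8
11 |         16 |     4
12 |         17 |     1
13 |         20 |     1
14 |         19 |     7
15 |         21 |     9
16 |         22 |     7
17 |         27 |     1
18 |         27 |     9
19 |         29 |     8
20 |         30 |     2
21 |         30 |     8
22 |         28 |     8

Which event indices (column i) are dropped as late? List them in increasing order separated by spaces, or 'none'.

i=0 t=0 v=3: → [0,8); WM=0
i=1 t=1 v=3: → [1,9),[0,8); WM=1
i=2 t=3 v=3: → [3,11),[2,10),[1,9),[0,8); WM=3
i=3 t=4 v=2: → [4,12),[3,11),[2,10),[1,9),[0,8); WM=4
i=4 t=4 v=6: → [4,12),[3,11),[2,10),[1,9),[0,8); WM=4
i=5 t=5 v=3: → [5,13),[4,12),[3,11),[2,10),[1,9),[0,8); WM=5
i=6 t=6 v=3: → [6,14),[5,13),[4,12),[3,11),[2,10),[1,9),[0,8); WM=6
i=7 t=7 v=6: → [7,15),[6,14),[5,13),[4,12),[3,11),[2,10),[1,9),[0,8); WM=7
i=8 t=8 v=3: → [8,16),[7,15),[6,14),[5,13),[4,12),[3,11),[2,10),[1,9); WM=8; [0,8) fires=6
i=9 t=10 v=2: → [10,18),[9,17),[8,16),[7,15),[6,14),[5,13),[4,12),[3,11); WM=10; [1,9) fires=6 [2,10) fires=6
i=10 t=15 v=8: → [15,23),[14,22),[13,21),[12,20),[11,19),[10,18),[9,17),[8,16); WM=15; [3,11) fires=6 [4,12) fires=6 [5,13) fires=6 [6,14) fires=6 [7,15) fires=6
i=11 t=16 v=4: → [16,24),[15,23),[14,22),[13,21),[12,20),[11,19),[10,18),[9,17); WM=16; [8,16) fires=8
i=12 t=17 v=1: → [17,25),[16,24),[15,23),[14,22),[13,21),[12,20),[11,19),[10,18); WM=17; [9,17) fires=8
i=13 t=20 v=1: → [20,28),[19,27),[18,26),[17,25),[16,24),[15,23),[14,22),[13,21); WM=20; [10,18) fires=8 [11,19) fires=8 [12,20) fires=8
i=14 t=19 v=7: → [19,27),[18,26),[17,25),[16,24),[15,23),[14,22),[13,21),[12,20); WM=20
i=15 t=21 v=9: → [21,29),[20,28),[19,27),[18,26),[17,25),[16,24),[15,23),[14,22); WM=21; [13,21) fires=8
i=16 t=22 v=7: → [22,30),[21,29),[20,28),[19,27),[18,26),[17,25),[16,24),[15,23); WM=22; [14,22) fires=9
i=17 t=27 v=1: → [27,35),[26,34),[25,33),[24,32),[23,31),[22,30),[21,29),[20,28); WM=27; [15,23) fires=9 [16,24) fires=9 [17,25) fires=9 [18,26) fires=9 [19,27) fires=9
i=18 t=27 v=9: → [27,35),[26,34),[25,33),[24,32),[23,31),[22,30),[21,29),[20,28); WM=27
i=19 t=29 v=8: → [29,37),[28,36),[27,35),[26,34),[25,33),[24,32),[23,31),[22,30); WM=29; [20,28) fires=9 [21,29) fires=9
i=20 t=30 v=2: → [30,38),[29,37),[28,36),[27,35),[26,34),[25,33),[24,32),[23,31); WM=30; [22,30) fires=9
i=21 t=30 v=8: → [30,38),[29,37),[28,36),[27,35),[26,34),[25,33),[24,32),[23,31); WM=30
i=22 t=28 v=8: → [28,36),[27,35),[26,34),[25,33),[24,32),[23,31),[22,30),[21,29); WM=30

none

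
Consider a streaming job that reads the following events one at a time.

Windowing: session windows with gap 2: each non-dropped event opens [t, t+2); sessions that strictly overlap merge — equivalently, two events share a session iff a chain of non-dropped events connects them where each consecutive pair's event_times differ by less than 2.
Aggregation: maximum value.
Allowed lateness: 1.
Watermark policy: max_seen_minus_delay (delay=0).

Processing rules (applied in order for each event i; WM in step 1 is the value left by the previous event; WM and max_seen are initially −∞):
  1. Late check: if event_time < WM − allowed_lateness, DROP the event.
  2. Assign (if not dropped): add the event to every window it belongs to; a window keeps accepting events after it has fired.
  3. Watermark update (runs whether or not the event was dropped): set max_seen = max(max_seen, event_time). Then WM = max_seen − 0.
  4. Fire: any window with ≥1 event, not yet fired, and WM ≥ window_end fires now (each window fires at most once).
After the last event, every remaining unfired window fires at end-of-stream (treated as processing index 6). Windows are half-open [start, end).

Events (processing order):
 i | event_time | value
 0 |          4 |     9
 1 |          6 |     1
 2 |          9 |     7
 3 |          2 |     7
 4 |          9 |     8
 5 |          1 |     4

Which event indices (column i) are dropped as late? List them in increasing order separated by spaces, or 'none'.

i=0 t=4 v=9: → [4,6); WM=4
i=1 t=6 v=1: → [6,8); WM=6
i=2 t=9 v=7: → [9,11); WM=9
i=3 t=2 v=7: DROP (t<9-1); WM=9
i=4 t=9 v=8: → [9,11); WM=9
i=5 t=1 v=4: DROP (t<9-1); WM=9

3 5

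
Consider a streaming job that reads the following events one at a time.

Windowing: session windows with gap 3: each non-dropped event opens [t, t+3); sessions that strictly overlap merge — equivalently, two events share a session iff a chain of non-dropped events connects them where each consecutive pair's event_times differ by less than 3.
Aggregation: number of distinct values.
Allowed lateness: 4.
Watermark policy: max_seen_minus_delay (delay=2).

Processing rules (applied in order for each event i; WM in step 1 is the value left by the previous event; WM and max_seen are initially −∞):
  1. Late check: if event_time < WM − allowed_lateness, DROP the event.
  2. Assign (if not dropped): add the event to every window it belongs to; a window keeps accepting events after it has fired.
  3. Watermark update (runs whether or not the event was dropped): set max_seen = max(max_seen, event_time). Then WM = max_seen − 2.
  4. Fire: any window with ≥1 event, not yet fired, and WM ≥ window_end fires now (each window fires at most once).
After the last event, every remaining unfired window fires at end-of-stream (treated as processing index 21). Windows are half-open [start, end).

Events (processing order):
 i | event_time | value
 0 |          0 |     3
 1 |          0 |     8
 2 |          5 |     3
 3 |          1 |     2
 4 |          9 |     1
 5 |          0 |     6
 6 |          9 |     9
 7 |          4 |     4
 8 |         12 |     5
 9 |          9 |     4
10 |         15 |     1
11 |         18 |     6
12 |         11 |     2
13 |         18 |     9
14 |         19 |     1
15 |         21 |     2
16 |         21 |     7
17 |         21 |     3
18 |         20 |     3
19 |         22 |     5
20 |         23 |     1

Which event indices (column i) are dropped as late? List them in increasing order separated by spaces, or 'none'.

5 12

i=0 t=0 v=3: → [0,3); WM=-2
i=1 t=0 v=8: → [0,3); WM=-2
i=2 t=5 v=3: → [5,8); WM=3
i=3 t=1 v=2: → [0,4); WM=3
i=4 t=9 v=1: → [9,12); WM=7
i=5 t=0 v=6: DROP (t<7-4); WM=7
i=6 t=9 v=9: → [9,12); WM=7
i=7 t=4 v=4: → [4,8); WM=7
i=8 t=12 v=5: → [12,15); WM=10
i=9 t=9 v=4: → [9,12); WM=10
i=10 t=15 v=1: → [15,18); WM=13
i=11 t=18 v=6: → [18,21); WM=16
i=12 t=11 v=2: DROP (t<16-4); WM=16
i=13 t=18 v=9: → [18,21); WM=16
i=14 t=19 v=1: → [18,22); WM=17
i=15 t=21 v=2: → [18,24); WM=19
i=16 t=21 v=7: → [18,24); WM=19
i=17 t=21 v=3: → [18,24); WM=19
i=18 t=20 v=3: → [18,24); WM=19
i=19 t=22 v=5: → [18,25); WM=20
i=20 t=23 v=1: → [18,26); WM=21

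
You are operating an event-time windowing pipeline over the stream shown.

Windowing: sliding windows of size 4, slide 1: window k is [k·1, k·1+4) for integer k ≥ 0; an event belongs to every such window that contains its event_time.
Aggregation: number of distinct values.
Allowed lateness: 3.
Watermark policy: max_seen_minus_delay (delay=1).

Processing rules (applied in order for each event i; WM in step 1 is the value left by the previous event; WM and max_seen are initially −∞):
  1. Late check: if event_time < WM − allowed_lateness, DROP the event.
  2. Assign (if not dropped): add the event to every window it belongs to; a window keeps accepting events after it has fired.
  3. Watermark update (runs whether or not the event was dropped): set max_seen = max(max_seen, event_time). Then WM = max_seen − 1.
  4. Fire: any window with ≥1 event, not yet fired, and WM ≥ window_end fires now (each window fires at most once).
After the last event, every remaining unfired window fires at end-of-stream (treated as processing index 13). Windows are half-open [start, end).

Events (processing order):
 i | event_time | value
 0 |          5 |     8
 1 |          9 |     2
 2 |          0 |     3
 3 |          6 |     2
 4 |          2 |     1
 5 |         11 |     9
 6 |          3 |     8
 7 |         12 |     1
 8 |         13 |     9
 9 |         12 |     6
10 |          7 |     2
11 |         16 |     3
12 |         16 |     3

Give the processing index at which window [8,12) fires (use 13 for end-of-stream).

8

i=0 t=5 v=8: → [5,9),[4,8),[3,7),[2,6); WM=4
i=1 t=9 v=2: → [9,13),[8,12),[7,11),[6,10); WM=8; [2,6) fires=1 [3,7) fires=1 [4,8) fires=1
i=2 t=0 v=3: DROP (t<8-3); WM=8
i=3 t=6 v=2: → [6,10),[5,9),[4,8),[3,7); WM=8
i=4 t=2 v=1: DROP (t<8-3); WM=8
i=5 t=11 v=9: → [11,15),[10,14),[9,13),[8,12); WM=10; [5,9) fires=2 [6,10) fires=1
i=6 t=3 v=8: DROP (t<10-3); WM=10
i=7 t=12 v=1: → [12,16),[11,15),[10,14),[9,13); WM=11; [7,11) fires=1
i=8 t=13 v=9: → [13,17),[12,16),[11,15),[10,14); WM=12; [8,12) fires=2
i=9 t=12 v=6: → [12,16),[11,15),[10,14),[9,13); WM=12
i=10 t=7 v=2: DROP (t<12-3); WM=12
i=11 t=16 v=3: → [16,20),[15,19),[14,18),[13,17); WM=15; [9,13) fires=4 [10,14) fires=3 [11,15) fires=3
i=12 t=16 v=3: → [16,20),[15,19),[14,18),[13,17); WM=15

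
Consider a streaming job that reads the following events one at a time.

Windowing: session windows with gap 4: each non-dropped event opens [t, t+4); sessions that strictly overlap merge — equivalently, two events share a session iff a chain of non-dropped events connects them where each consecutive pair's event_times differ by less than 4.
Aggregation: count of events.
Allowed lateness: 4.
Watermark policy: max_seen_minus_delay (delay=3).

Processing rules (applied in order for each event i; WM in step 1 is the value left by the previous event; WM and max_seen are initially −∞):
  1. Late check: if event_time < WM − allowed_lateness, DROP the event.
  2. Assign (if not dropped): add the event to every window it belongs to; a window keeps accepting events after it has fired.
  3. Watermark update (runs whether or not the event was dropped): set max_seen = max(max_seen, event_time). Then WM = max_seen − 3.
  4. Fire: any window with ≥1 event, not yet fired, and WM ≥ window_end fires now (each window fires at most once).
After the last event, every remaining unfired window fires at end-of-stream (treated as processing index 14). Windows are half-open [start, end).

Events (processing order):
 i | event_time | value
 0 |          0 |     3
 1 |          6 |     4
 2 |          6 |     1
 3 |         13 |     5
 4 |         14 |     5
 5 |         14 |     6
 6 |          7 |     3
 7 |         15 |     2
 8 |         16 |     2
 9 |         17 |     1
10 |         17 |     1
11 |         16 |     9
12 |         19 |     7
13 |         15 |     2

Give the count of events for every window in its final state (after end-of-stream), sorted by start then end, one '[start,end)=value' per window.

i=0 t=0 v=3: → [0,4); WM=-3
i=1 t=6 v=4: → [6,10); WM=3
i=2 t=6 v=1: → [6,10); WM=3
i=3 t=13 v=5: → [13,17); WM=10
i=4 t=14 v=5: → [13,18); WM=11
i=5 t=14 v=6: → [13,18); WM=11
i=6 t=7 v=3: → [6,11); WM=11
i=7 t=15 v=2: → [13,19); WM=12
i=8 t=16 v=2: → [13,20); WM=13
i=9 t=17 v=1: → [13,21); WM=14
i=10 t=17 v=1: → [13,21); WM=14
i=11 t=16 v=9: → [13,21); WM=14
i=12 t=19 v=7: → [13,23); WM=16
i=13 t=15 v=2: → [13,23); WM=16

[0,4)=1 [6,11)=3 [13,23)=10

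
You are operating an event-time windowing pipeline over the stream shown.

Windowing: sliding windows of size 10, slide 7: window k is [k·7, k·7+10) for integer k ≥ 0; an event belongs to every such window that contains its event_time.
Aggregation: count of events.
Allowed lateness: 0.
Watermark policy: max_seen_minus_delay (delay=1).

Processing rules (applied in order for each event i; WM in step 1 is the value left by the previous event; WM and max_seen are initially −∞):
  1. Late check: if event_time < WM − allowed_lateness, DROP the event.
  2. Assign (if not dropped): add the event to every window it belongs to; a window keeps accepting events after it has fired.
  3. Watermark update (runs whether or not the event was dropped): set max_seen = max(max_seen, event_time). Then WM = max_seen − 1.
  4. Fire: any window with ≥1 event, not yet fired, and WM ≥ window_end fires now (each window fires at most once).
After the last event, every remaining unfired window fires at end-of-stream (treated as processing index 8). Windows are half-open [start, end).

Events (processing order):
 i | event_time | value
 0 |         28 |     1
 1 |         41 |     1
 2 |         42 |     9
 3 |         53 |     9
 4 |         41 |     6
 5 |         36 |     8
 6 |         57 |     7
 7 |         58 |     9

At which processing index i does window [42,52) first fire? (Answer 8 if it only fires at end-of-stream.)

3

i=0 t=28 v=1: → [28,38),[21,31); WM=27
i=1 t=41 v=1: → [35,45); WM=40; [21,31) fires=1 [28,38) fires=1
i=2 t=42 v=9: → [42,52),[35,45); WM=41
i=3 t=53 v=9: → [49,59); WM=52; [35,45) fires=2 [42,52) fires=1
i=4 t=41 v=6: DROP (t<52-0); WM=52
i=5 t=36 v=8: DROP (t<52-0); WM=52
i=6 t=57 v=7: → [56,66),[49,59); WM=56
i=7 t=58 v=9: → [56,66),[49,59); WM=57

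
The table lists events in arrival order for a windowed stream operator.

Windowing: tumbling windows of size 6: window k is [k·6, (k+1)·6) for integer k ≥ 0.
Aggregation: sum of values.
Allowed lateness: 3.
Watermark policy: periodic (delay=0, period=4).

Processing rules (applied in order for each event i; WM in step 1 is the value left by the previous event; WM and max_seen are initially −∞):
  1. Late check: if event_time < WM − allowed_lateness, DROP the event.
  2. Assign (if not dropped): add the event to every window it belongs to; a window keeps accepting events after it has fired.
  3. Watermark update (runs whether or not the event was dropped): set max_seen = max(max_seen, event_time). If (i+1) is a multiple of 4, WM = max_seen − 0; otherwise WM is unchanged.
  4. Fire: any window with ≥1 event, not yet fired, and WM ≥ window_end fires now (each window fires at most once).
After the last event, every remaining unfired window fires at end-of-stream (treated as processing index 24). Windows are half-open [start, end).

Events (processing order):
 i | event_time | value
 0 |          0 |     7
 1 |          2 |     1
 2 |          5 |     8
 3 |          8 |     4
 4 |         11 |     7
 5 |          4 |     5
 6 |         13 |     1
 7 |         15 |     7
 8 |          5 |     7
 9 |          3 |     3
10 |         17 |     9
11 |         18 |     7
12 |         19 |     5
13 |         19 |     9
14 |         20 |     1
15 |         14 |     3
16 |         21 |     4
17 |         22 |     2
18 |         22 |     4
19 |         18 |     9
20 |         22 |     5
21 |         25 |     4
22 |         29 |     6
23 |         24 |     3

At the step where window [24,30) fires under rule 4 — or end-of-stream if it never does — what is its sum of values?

i=0 t=0 v=7: → [0,6); WM=−∞
i=1 t=2 v=1: → [0,6); WM=−∞
i=2 t=5 v=8: → [0,6); WM=−∞
i=3 t=8 v=4: → [6,12); WM=8; [0,6) fires=16
i=4 t=11 v=7: → [6,12); WM=8
i=5 t=4 v=5: DROP (t<8-3); WM=8
i=6 t=13 v=1: → [12,18); WM=8
i=7 t=15 v=7: → [12,18); WM=15; [6,12) fires=11
i=8 t=5 v=7: DROP (t<15-3); WM=15
i=9 t=3 v=3: DROP (t<15-3); WM=15
i=10 t=17 v=9: → [12,18); WM=15
i=11 t=18 v=7: → [18,24); WM=18; [12,18) fires=17
i=12 t=19 v=5: → [18,24); WM=18
i=13 t=19 v=9: → [18,24); WM=18
i=14 t=20 v=1: → [18,24); WM=18
i=15 t=14 v=3: DROP (t<18-3); WM=20
i=16 t=21 v=4: → [18,24); WM=20
i=17 t=22 v=2: → [18,24); WM=20
i=18 t=22 v=4: → [18,24); WM=20
i=19 t=18 v=9: → [18,24); WM=22
i=20 t=22 v=5: → [18,24); WM=22
i=21 t=25 v=4: → [24,30); WM=22
i=22 t=29 v=6: → [24,30); WM=22
i=23 t=24 v=3: → [24,30); WM=29; [18,24) fires=46

13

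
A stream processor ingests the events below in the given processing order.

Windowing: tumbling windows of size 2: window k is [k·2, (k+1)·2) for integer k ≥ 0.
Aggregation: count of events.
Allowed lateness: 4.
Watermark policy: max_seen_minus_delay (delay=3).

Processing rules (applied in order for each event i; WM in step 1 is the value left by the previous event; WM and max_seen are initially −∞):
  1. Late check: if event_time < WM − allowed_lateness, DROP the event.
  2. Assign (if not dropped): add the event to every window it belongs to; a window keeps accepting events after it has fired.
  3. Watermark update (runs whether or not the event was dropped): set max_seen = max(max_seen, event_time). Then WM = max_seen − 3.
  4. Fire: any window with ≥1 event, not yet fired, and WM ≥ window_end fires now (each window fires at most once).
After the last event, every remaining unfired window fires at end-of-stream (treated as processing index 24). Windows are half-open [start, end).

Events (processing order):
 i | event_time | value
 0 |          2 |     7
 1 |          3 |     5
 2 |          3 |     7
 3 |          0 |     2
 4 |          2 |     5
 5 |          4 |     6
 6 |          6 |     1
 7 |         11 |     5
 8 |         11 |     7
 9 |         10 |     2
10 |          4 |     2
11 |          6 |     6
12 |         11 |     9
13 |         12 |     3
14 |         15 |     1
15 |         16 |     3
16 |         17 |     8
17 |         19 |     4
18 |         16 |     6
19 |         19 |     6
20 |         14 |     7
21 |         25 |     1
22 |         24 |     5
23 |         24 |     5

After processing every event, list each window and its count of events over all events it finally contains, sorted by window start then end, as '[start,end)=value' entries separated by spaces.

i=0 t=2 v=7: → [2,4); WM=-1
i=1 t=3 v=5: → [2,4); WM=0
i=2 t=3 v=7: → [2,4); WM=0
i=3 t=0 v=2: → [0,2); WM=0
i=4 t=2 v=5: → [2,4); WM=0
i=5 t=4 v=6: → [4,6); WM=1
i=6 t=6 v=1: → [6,8); WM=3; [0,2) fires=1
i=7 t=11 v=5: → [10,12); WM=8; [2,4) fires=4 [4,6) fires=1 [6,8) fires=1
i=8 t=11 v=7: → [10,12); WM=8
i=9 t=10 v=2: → [10,12); WM=8
i=10 t=4 v=2: → [4,6); WM=8
i=11 t=6 v=6: → [6,8); WM=8
i=12 t=11 v=9: → [10,12); WM=8
i=13 t=12 v=3: → [12,14); WM=9
i=14 t=15 v=1: → [14,16); WM=12; [10,12) fires=4
i=15 t=16 v=3: → [16,18); WM=13
i=16 t=17 v=8: → [16,18); WM=14; [12,14) fires=1
i=17 t=19 v=4: → [18,20); WM=16; [14,16) fires=1
i=18 t=16 v=6: → [16,18); WM=16
i=19 t=19 v=6: → [18,20); WM=16
i=20 t=14 v=7: → [14,16); WM=16
i=21 t=25 v=1: → [24,26); WM=22; [16,18) fires=3 [18,20) fires=2
i=22 t=24 v=5: → [24,26); WM=22
i=23 t=24 v=5: → [24,26); WM=22

[0,2)=1 [2,4)=4 [4,6)=2 [6,8)=2 [10,12)=4 [12,14)=1 [14,16)=2 [16,18)=3 [18,20)=2 [24,26)=3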